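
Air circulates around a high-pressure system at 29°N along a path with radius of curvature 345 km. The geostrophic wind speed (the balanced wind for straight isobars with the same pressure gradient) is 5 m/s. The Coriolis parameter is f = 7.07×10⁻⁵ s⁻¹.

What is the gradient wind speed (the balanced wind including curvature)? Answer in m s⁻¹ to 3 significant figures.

7.02 m s⁻¹

Around a high, pressure-gradient force acts outward with centrifugal, so Coriolis balances both:
fV = (1/ρ)|∂P/∂n| + V²/R  →  V² − fR·V + fR·V_g = 0
With fR = 7.07×10⁻⁵ × 345×10³ m = 24.4 m/s:
V = [fR − √((fR)² − 4 fR V_g)]/2 = [24.4 − √(24.4² − 4×24.4×5)]/2 = 7.02 m/s
Supergeostrophic (V > V_g = 5 m/s), as expected around a high.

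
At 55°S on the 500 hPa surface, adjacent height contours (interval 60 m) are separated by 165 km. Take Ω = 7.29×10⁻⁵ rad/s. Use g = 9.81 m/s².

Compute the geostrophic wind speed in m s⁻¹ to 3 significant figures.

29.9 m s⁻¹

Coriolis parameter at 55°S:
f = 2Ω sin φ = 2 × 7.29×10⁻⁵ × sin 55° = 1.19×10⁻⁴ s⁻¹
Height gradient: |∂Z/∂n| = 60 m / 165000 m = 3.64×10⁻⁴
On a pressure surface, geostrophic balance gives V_g = (g/f)|∂Z/∂n|:
V_g = 9.81 × 3.64×10⁻⁴ / 1.19×10⁻⁴ = 29.9 m/s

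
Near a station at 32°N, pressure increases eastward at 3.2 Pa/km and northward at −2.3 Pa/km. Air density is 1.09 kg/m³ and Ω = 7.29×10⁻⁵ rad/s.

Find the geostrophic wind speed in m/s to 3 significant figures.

Coriolis parameter at 32°N:
f = 2Ω sin φ = 2 × 7.29×10⁻⁵ × sin 32° = 7.73×10⁻⁵ s⁻¹
Component geostrophic relations (x east, y north):
u_g = −(1/(fρ)) ∂P/∂y,  v_g = (1/(fρ)) ∂P/∂x
u_g = −(−2.3×10⁻³)/(7.73×10⁻⁵ × 1.09) = 27.3 m/s;  v_g = (3.2×10⁻³)/(7.73×10⁻⁵ × 1.09) = 38.0 m/s
|V_g| = √(u_g² + v_g²) = 46.8 m/s

46.8 m/s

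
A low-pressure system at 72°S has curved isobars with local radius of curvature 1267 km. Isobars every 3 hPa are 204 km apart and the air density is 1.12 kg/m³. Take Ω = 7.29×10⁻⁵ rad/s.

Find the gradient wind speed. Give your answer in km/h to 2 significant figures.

32 km/h

Coriolis parameter at 72°S:
f = 2Ω sin φ = 2 × 7.29×10⁻⁵ × sin 72° = 1.39×10⁻⁴ s⁻¹
Pressure gradient: |∂P/∂n| = 300 Pa / 204000 m = 1.47×10⁻³ Pa/m
Geostrophic speed: V_g = |∂P/∂n|/(fρ) = 1.47×10⁻³/(1.39×10⁻⁴ × 1.12) = 9.47 m/s
Around a low, centrifugal force acts outward with Coriolis, so pressure-gradient force balances both:
(1/ρ)|∂P/∂n| = fV + V²/R  →  V² + fR·V − fR·V_g = 0
With fR = 1.39×10⁻⁴ × 1267×10³ m = 176 m/s:
V = [−fR + √((fR)² + 4 fR V_g)]/2 = [−176 + √(176² + 4×176×9.47)]/2 = 9.01 m/s
Subgeostrophic (V < V_g = 9.47 m/s), as expected around a low.
Converting: 9.01 m/s × 3.6 = 32 km/h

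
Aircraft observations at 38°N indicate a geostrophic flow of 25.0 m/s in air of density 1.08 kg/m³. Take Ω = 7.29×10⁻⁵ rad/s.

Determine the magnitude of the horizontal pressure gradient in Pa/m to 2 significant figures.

2.4×10⁻³ Pa/m

Coriolis parameter at 38°N:
f = 2Ω sin φ = 2 × 7.29×10⁻⁵ × sin 38° = 8.98×10⁻⁵ s⁻¹
Geostrophic balance rearranged: |∂P/∂n| = f ρ V_g
|∂P/∂n| = 8.98×10⁻⁵ × 1.08 × 25.0 = 2.42×10⁻³ Pa/m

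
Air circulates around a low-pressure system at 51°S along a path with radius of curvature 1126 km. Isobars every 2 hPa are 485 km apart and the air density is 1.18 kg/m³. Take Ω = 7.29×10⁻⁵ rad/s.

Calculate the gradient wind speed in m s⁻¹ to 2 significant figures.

3.0 m s⁻¹

Coriolis parameter at 51°S:
f = 2Ω sin φ = 2 × 7.29×10⁻⁵ × sin 51° = 1.13×10⁻⁴ s⁻¹
Pressure gradient: |∂P/∂n| = 200 Pa / 485000 m = 4.12×10⁻⁴ Pa/m
Geostrophic speed: V_g = |∂P/∂n|/(fρ) = 4.12×10⁻⁴/(1.13×10⁻⁴ × 1.18) = 3.08 m/s
Around a low, centrifugal force acts outward with Coriolis, so pressure-gradient force balances both:
(1/ρ)|∂P/∂n| = fV + V²/R  →  V² + fR·V − fR·V_g = 0
With fR = 1.13×10⁻⁴ × 1126×10³ m = 128 m/s:
V = [−fR + √((fR)² + 4 fR V_g)]/2 = [−128 + √(128² + 4×128×3.08)]/2 = 3.01 m/s
Subgeostrophic (V < V_g = 3.08 m/s), as expected around a low.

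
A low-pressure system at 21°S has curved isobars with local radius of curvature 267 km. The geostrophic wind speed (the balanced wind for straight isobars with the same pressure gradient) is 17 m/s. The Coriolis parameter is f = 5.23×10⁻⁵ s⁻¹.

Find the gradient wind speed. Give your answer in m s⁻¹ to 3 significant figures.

Around a low, centrifugal force acts outward with Coriolis, so pressure-gradient force balances both:
(1/ρ)|∂P/∂n| = fV + V²/R  →  V² + fR·V − fR·V_g = 0
With fR = 5.23×10⁻⁵ × 267×10³ m = 14.0 m/s:
V = [−fR + √((fR)² + 4 fR V_g)]/2 = [−14.0 + √(14.0² + 4×14.0×17)]/2 = 9.93 m/s
Subgeostrophic (V < V_g = 17 m/s), as expected around a low.

9.93 m s⁻¹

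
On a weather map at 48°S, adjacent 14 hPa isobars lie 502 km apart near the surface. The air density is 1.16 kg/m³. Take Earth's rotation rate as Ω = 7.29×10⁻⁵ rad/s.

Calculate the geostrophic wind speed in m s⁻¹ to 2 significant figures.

22 m s⁻¹

Coriolis parameter at 48°S:
f = 2Ω sin φ = 2 × 7.29×10⁻⁵ × sin 48° = 1.08×10⁻⁴ s⁻¹
Pressure gradient: |∂P/∂n| = 1400 Pa / 502000 m = 2.79×10⁻³ Pa/m
Geostrophic balance (pressure-gradient force = Coriolis force):
V_g = (1/(fρ)) |∂P/∂n| = 2.79×10⁻³ / (1.08×10⁻⁴ × 1.16) = 22.2 m/s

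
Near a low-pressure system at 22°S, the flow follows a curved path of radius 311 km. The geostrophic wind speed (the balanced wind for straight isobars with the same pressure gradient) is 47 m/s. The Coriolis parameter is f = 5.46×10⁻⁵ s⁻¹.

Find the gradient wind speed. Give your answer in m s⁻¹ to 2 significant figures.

21 m s⁻¹

Around a low, centrifugal force acts outward with Coriolis, so pressure-gradient force balances both:
(1/ρ)|∂P/∂n| = fV + V²/R  →  V² + fR·V − fR·V_g = 0
With fR = 5.46×10⁻⁵ × 311×10³ m = 17.0 m/s:
V = [−fR + √((fR)² + 4 fR V_g)]/2 = [−17.0 + √(17.0² + 4×17.0×47)]/2 = 21 m/s
Subgeostrophic (V < V_g = 47 m/s), as expected around a low.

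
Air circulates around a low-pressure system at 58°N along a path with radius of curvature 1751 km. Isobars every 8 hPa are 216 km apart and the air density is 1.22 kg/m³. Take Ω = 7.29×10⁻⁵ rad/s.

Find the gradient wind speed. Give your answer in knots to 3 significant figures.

43.3 knots

Coriolis parameter at 58°N:
f = 2Ω sin φ = 2 × 7.29×10⁻⁵ × sin 58° = 1.24×10⁻⁴ s⁻¹
Pressure gradient: |∂P/∂n| = 800 Pa / 216000 m = 3.70×10⁻³ Pa/m
Geostrophic speed: V_g = |∂P/∂n|/(fρ) = 3.70×10⁻³/(1.24×10⁻⁴ × 1.22) = 24.6 m/s
Around a low, centrifugal force acts outward with Coriolis, so pressure-gradient force balances both:
(1/ρ)|∂P/∂n| = fV + V²/R  →  V² + fR·V − fR·V_g = 0
With fR = 1.24×10⁻⁴ × 1751×10³ m = 217 m/s:
V = [−fR + √((fR)² + 4 fR V_g)]/2 = [−217 + √(217² + 4×217×24.6)]/2 = 22.3 m/s
Subgeostrophic (V < V_g = 24.6 m/s), as expected around a low.
Converting: 22.3 m/s × 1.944 = 43.3 knots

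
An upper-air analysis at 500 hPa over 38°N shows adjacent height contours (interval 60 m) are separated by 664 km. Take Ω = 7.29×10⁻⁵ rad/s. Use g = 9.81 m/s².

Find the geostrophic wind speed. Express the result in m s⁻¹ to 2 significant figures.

Coriolis parameter at 38°N:
f = 2Ω sin φ = 2 × 7.29×10⁻⁵ × sin 38° = 8.98×10⁻⁵ s⁻¹
Height gradient: |∂Z/∂n| = 60 m / 664000 m = 9.04×10⁻⁵
On a pressure surface, geostrophic balance gives V_g = (g/f)|∂Z/∂n|:
V_g = 9.81 × 9.04×10⁻⁵ / 8.98×10⁻⁵ = 9.88 m/s

9.9 m s⁻¹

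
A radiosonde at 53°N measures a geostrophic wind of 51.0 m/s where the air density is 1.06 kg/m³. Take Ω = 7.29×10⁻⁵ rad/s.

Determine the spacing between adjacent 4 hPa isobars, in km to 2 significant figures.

Coriolis parameter at 53°N:
f = 2Ω sin φ = 2 × 7.29×10⁻⁵ × sin 53° = 1.16×10⁻⁴ s⁻¹
Geostrophic balance rearranged: |∂P/∂n| = f ρ V_g
|∂P/∂n| = 1.16×10⁻⁴ × 1.06 × 51.0 = 6.29×10⁻³ Pa/m
Isobar spacing: Δn = ΔP/|∂P/∂n| = 400 Pa / 6.29×10⁻³ Pa/m = 63544 m ≈ 64 km

64 km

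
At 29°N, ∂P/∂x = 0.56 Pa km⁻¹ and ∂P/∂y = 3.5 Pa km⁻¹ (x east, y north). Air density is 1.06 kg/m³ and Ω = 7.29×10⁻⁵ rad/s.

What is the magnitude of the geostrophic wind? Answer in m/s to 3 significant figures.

47.3 m/s

Coriolis parameter at 29°N:
f = 2Ω sin φ = 2 × 7.29×10⁻⁵ × sin 29° = 7.07×10⁻⁵ s⁻¹
Component geostrophic relations (x east, y north):
u_g = −(1/(fρ)) ∂P/∂y,  v_g = (1/(fρ)) ∂P/∂x
u_g = −(3.5×10⁻³)/(7.07×10⁻⁵ × 1.06) = −46.7 m/s;  v_g = (0.56×10⁻³)/(7.07×10⁻⁵ × 1.06) = 7.47 m/s
|V_g| = √(u_g² + v_g²) = 47.3 m/s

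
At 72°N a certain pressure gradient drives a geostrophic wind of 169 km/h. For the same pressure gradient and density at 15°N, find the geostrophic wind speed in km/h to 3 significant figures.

621 km/h

With the same pressure gradient and density, V_g ∝ 1/f ∝ 1/sin φ.
V₂ = V₁ · sin φ₁ / sin φ₂ = 169 × sin 72° / sin 15°
V₂ = 169 × 0.9511/0.2588 = 621 km/h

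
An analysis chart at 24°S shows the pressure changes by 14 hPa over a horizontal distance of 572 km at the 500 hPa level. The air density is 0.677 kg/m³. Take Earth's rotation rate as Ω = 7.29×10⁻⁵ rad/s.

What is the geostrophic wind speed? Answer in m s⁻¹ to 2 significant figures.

Coriolis parameter at 24°S:
f = 2Ω sin φ = 2 × 7.29×10⁻⁵ × sin 24° = 5.93×10⁻⁵ s⁻¹
Pressure gradient: |∂P/∂n| = 1400 Pa / 572000 m = 2.45×10⁻³ Pa/m
Geostrophic balance (pressure-gradient force = Coriolis force):
V_g = (1/(fρ)) |∂P/∂n| = 2.45×10⁻³ / (5.93×10⁻⁵ × 0.677) = 61.0 m/s

61 m s⁻¹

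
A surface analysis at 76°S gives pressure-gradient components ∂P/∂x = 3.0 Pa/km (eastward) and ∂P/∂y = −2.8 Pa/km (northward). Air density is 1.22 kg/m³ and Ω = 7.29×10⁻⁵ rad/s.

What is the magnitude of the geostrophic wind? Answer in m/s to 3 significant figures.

Coriolis parameter at 76°S:
f = 2Ω sin φ = 2 × 7.29×10⁻⁵ × sin 76° = 1.41×10⁻⁴ s⁻¹
In the Southern Hemisphere f is negative: f = −1.41×10⁻⁴ s⁻¹.
Component geostrophic relations (x east, y north):
u_g = −(1/(fρ)) ∂P/∂y,  v_g = (1/(fρ)) ∂P/∂x
u_g = −(−2.8×10⁻³)/(−1.41×10⁻⁴ × 1.22) = −16.2 m/s;  v_g = (3.0×10⁻³)/(−1.41×10⁻⁴ × 1.22) = −17.4 m/s
|V_g| = √(u_g² + v_g²) = 23.8 m/s

23.8 m/s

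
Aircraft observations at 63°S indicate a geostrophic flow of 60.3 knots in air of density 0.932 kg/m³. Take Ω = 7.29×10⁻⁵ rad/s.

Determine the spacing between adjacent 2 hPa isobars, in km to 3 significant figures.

Coriolis parameter at 63°S:
f = 2Ω sin φ = 2 × 7.29×10⁻⁵ × sin 63° = 1.30×10⁻⁴ s⁻¹
Wind speed in SI: 60.3 knots = 31.0 m/s
Geostrophic balance rearranged: |∂P/∂n| = f ρ V_g
|∂P/∂n| = 1.30×10⁻⁴ × 0.932 × 31.0 = 3.76×10⁻³ Pa/m
Isobar spacing: Δn = ΔP/|∂P/∂n| = 200 Pa / 3.76×10⁻³ Pa/m = 53250 m ≈ 53.3 km

53.3 km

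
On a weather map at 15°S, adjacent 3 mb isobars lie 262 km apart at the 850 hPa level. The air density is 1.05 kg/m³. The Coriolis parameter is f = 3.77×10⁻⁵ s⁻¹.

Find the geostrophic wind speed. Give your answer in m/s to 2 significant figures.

29 m/s

Pressure gradient: |∂P/∂n| = 300 Pa / 262000 m = 1.15×10⁻³ Pa/m
Geostrophic balance (pressure-gradient force = Coriolis force):
V_g = (1/(fρ)) |∂P/∂n| = 1.15×10⁻³ / (3.77×10⁻⁵ × 1.05) = 28.9 m/s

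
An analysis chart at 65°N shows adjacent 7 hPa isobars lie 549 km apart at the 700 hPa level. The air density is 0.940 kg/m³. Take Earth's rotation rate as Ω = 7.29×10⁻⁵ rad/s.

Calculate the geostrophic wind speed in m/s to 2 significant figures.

Coriolis parameter at 65°N:
f = 2Ω sin φ = 2 × 7.29×10⁻⁵ × sin 65° = 1.32×10⁻⁴ s⁻¹
Pressure gradient: |∂P/∂n| = 700 Pa / 549000 m = 1.28×10⁻³ Pa/m
Geostrophic balance (pressure-gradient force = Coriolis force):
V_g = (1/(fρ)) |∂P/∂n| = 1.28×10⁻³ / (1.32×10⁻⁴ × 0.940) = 10.3 m/s

10 m/s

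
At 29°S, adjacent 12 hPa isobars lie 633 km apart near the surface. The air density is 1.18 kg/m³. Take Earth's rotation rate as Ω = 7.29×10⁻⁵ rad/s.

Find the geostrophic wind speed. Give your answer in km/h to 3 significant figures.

81.8 km/h

Coriolis parameter at 29°S:
f = 2Ω sin φ = 2 × 7.29×10⁻⁵ × sin 29° = 7.07×10⁻⁵ s⁻¹
Pressure gradient: |∂P/∂n| = 1200 Pa / 633000 m = 1.90×10⁻³ Pa/m
Geostrophic balance (pressure-gradient force = Coriolis force):
V_g = (1/(fρ)) |∂P/∂n| = 1.90×10⁻³ / (7.07×10⁻⁵ × 1.18) = 22.7 m/s
Converting: 22.7 m/s × 3.6 = 81.8 km/h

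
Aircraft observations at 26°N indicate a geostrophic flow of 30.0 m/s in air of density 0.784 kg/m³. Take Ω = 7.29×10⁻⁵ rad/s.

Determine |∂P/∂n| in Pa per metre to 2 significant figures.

1.5×10⁻³ Pa/m

Coriolis parameter at 26°N:
f = 2Ω sin φ = 2 × 7.29×10⁻⁵ × sin 26° = 6.39×10⁻⁵ s⁻¹
Geostrophic balance rearranged: |∂P/∂n| = f ρ V_g
|∂P/∂n| = 6.39×10⁻⁵ × 0.784 × 30.0 = 1.50×10⁻³ Pa/m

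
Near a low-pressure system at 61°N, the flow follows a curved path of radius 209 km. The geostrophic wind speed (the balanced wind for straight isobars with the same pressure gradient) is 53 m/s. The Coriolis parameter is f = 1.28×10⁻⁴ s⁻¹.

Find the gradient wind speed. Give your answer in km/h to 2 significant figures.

96 km/h

Around a low, centrifugal force acts outward with Coriolis, so pressure-gradient force balances both:
(1/ρ)|∂P/∂n| = fV + V²/R  →  V² + fR·V − fR·V_g = 0
With fR = 1.28×10⁻⁴ × 209×10³ m = 26.8 m/s:
V = [−fR + √((fR)² + 4 fR V_g)]/2 = [−26.8 + √(26.8² + 4×26.8×53)]/2 = 26.6 m/s
Subgeostrophic (V < V_g = 53 m/s), as expected around a low.
Converting: 26.6 m/s × 3.6 = 96 km/h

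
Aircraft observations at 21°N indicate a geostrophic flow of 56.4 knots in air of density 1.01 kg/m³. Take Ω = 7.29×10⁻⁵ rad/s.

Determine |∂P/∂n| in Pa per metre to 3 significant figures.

1.53×10⁻³ Pa/m

Coriolis parameter at 21°N:
f = 2Ω sin φ = 2 × 7.29×10⁻⁵ × sin 21° = 5.23×10⁻⁵ s⁻¹
Wind speed in SI: 56.4 knots = 29.0 m/s
Geostrophic balance rearranged: |∂P/∂n| = f ρ V_g
|∂P/∂n| = 5.23×10⁻⁵ × 1.01 × 29.0 = 1.53×10⁻³ Pa/m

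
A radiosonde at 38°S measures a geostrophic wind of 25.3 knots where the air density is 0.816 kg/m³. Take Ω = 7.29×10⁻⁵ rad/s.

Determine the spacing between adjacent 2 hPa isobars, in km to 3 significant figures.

210 km

Coriolis parameter at 38°S:
f = 2Ω sin φ = 2 × 7.29×10⁻⁵ × sin 38° = 8.98×10⁻⁵ s⁻¹
Wind speed in SI: 25.3 knots = 13.0 m/s
Geostrophic balance rearranged: |∂P/∂n| = f ρ V_g
|∂P/∂n| = 8.98×10⁻⁵ × 0.816 × 13.0 = 9.53×10⁻⁴ Pa/m
Isobar spacing: Δn = ΔP/|∂P/∂n| = 200 Pa / 9.53×10⁻⁴ Pa/m = 209789 m ≈ 210 km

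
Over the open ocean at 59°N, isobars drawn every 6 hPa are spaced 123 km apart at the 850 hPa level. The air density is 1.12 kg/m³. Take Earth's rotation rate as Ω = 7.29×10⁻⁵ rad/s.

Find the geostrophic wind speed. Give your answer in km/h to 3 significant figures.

Coriolis parameter at 59°N:
f = 2Ω sin φ = 2 × 7.29×10⁻⁵ × sin 59° = 1.25×10⁻⁴ s⁻¹
Pressure gradient: |∂P/∂n| = 600 Pa / 123000 m = 4.88×10⁻³ Pa/m
Geostrophic balance (pressure-gradient force = Coriolis force):
V_g = (1/(fρ)) |∂P/∂n| = 4.88×10⁻³ / (1.25×10⁻⁴ × 1.12) = 34.9 m/s
Converting: 34.9 m/s × 3.6 = 125 km/h

125 km/h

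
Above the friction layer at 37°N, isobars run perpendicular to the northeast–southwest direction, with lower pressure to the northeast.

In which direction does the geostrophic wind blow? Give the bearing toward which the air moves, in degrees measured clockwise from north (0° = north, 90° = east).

135°

The pressure-gradient force points toward the northeast (bearing 045°).
Geostrophic balance: in the Northern Hemisphere the Coriolis force deflects motion to the right, so the geostrophic wind blows 90° to the right of the pressure-gradient force (low pressure on the left).
Rotating 045° by 90° clockwise gives 135° — the wind blows toward the southeast.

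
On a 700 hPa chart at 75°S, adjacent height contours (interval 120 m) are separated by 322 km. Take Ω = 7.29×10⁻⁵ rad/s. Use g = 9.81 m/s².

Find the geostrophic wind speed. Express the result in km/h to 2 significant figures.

93 km/h

Coriolis parameter at 75°S:
f = 2Ω sin φ = 2 × 7.29×10⁻⁵ × sin 75° = 1.41×10⁻⁴ s⁻¹
Height gradient: |∂Z/∂n| = 120 m / 322000 m = 3.73×10⁻⁴
On a pressure surface, geostrophic balance gives V_g = (g/f)|∂Z/∂n|:
V_g = 9.81 × 3.73×10⁻⁴ / 1.41×10⁻⁴ = 26.0 m/s
Converting: 26.0 m/s × 3.6 = 93 km/h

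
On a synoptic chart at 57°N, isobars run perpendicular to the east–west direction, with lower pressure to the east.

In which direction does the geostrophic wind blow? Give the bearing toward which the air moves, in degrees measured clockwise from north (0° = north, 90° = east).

180°

The pressure-gradient force points toward the east (bearing 090°).
Geostrophic balance: in the Northern Hemisphere the Coriolis force deflects motion to the right, so the geostrophic wind blows 90° to the right of the pressure-gradient force (low pressure on the left).
Rotating 090° by 90° clockwise gives 180° — the wind blows toward the south.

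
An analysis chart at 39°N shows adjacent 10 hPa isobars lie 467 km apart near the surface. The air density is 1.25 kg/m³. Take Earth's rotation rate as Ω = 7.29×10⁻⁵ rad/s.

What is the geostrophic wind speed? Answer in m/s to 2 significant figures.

19 m/s

Coriolis parameter at 39°N:
f = 2Ω sin φ = 2 × 7.29×10⁻⁵ × sin 39° = 9.18×10⁻⁵ s⁻¹
Pressure gradient: |∂P/∂n| = 1000 Pa / 467000 m = 2.14×10⁻³ Pa/m
Geostrophic balance (pressure-gradient force = Coriolis force):
V_g = (1/(fρ)) |∂P/∂n| = 2.14×10⁻³ / (9.18×10⁻⁵ × 1.25) = 18.7 m/s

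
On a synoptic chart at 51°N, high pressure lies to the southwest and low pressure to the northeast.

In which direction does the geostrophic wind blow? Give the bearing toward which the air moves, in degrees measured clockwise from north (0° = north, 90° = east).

135°

The pressure-gradient force points toward the northeast (bearing 045°).
Geostrophic balance: in the Northern Hemisphere the Coriolis force deflects motion to the right, so the geostrophic wind blows 90° to the right of the pressure-gradient force (low pressure on the left).
Rotating 045° by 90° clockwise gives 135° — the wind blows toward the southeast.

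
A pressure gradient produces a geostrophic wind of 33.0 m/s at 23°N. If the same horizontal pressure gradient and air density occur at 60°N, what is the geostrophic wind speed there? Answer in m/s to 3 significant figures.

14.9 m/s

With the same pressure gradient and density, V_g ∝ 1/f ∝ 1/sin φ.
V₂ = V₁ · sin φ₁ / sin φ₂ = 33.0 × sin 23° / sin 60°
V₂ = 33.0 × 0.3907/0.8660 = 14.9 m/s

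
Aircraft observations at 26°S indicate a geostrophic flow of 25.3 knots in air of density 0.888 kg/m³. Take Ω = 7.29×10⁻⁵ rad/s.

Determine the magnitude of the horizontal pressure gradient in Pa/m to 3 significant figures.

Coriolis parameter at 26°S:
f = 2Ω sin φ = 2 × 7.29×10⁻⁵ × sin 26° = 6.39×10⁻⁵ s⁻¹
Wind speed in SI: 25.3 knots = 13.0 m/s
Geostrophic balance rearranged: |∂P/∂n| = f ρ V_g
|∂P/∂n| = 6.39×10⁻⁵ × 0.888 × 13.0 = 7.39×10⁻⁴ Pa/m

7.39×10⁻⁴ Pa/m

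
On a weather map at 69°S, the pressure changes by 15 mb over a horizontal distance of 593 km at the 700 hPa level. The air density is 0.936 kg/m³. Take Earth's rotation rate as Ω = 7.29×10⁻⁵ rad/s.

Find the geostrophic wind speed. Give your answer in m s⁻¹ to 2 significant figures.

20 m s⁻¹

Coriolis parameter at 69°S:
f = 2Ω sin φ = 2 × 7.29×10⁻⁵ × sin 69° = 1.36×10⁻⁴ s⁻¹
Pressure gradient: |∂P/∂n| = 1500 Pa / 593000 m = 2.53×10⁻³ Pa/m
Geostrophic balance (pressure-gradient force = Coriolis force):
V_g = (1/(fρ)) |∂P/∂n| = 2.53×10⁻³ / (1.36×10⁻⁴ × 0.936) = 19.9 m/s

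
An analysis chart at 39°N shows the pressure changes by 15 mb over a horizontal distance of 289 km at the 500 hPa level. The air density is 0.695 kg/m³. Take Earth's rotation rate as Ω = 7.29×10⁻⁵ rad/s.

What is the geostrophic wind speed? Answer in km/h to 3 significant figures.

Coriolis parameter at 39°N:
f = 2Ω sin φ = 2 × 7.29×10⁻⁵ × sin 39° = 9.18×10⁻⁵ s⁻¹
Pressure gradient: |∂P/∂n| = 1500 Pa / 289000 m = 5.19×10⁻³ Pa/m
Geostrophic balance (pressure-gradient force = Coriolis force):
V_g = (1/(fρ)) |∂P/∂n| = 5.19×10⁻³ / (9.18×10⁻⁵ × 0.695) = 81.4 m/s
Converting: 81.4 m/s × 3.6 = 293 km/h

293 km/h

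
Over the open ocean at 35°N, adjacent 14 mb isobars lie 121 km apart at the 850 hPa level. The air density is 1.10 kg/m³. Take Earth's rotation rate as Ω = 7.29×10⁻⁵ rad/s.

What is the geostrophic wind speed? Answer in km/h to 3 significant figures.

453 km/h

Coriolis parameter at 35°N:
f = 2Ω sin φ = 2 × 7.29×10⁻⁵ × sin 35° = 8.36×10⁻⁵ s⁻¹
Pressure gradient: |∂P/∂n| = 1400 Pa / 121000 m = 1.16×10⁻² Pa/m
Geostrophic balance (pressure-gradient force = Coriolis force):
V_g = (1/(fρ)) |∂P/∂n| = 1.16×10⁻² / (8.36×10⁻⁵ × 1.10) = 126 m/s
Converting: 126 m/s × 3.6 = 453 km/h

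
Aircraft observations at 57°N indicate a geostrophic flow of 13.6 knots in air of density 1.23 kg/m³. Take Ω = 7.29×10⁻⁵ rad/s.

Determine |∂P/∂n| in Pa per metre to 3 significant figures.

Coriolis parameter at 57°N:
f = 2Ω sin φ = 2 × 7.29×10⁻⁵ × sin 57° = 1.22×10⁻⁴ s⁻¹
Wind speed in SI: 13.6 knots = 7.00 m/s
Geostrophic balance rearranged: |∂P/∂n| = f ρ V_g
|∂P/∂n| = 1.22×10⁻⁴ × 1.23 × 7.00 = 1.05×10⁻³ Pa/m

1.05×10⁻³ Pa/m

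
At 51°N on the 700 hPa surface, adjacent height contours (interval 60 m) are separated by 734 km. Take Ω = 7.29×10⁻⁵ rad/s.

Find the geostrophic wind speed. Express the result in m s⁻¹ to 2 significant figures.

Coriolis parameter at 51°N:
f = 2Ω sin φ = 2 × 7.29×10⁻⁵ × sin 51° = 1.13×10⁻⁴ s⁻¹
Height gradient: |∂Z/∂n| = 60 m / 734000 m = 8.17×10⁻⁵
On a pressure surface, geostrophic balance gives V_g = (g/f)|∂Z/∂n|:
V_g = 9.81 × 8.17×10⁻⁵ / 1.13×10⁻⁴ = 7.08 m/s

7.1 m s⁻¹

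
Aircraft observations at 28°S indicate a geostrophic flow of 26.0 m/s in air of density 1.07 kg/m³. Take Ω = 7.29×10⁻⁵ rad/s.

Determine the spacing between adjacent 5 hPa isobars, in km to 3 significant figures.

Coriolis parameter at 28°S:
f = 2Ω sin φ = 2 × 7.29×10⁻⁵ × sin 28° = 6.84×10⁻⁵ s⁻¹
Geostrophic balance rearranged: |∂P/∂n| = f ρ V_g
|∂P/∂n| = 6.84×10⁻⁵ × 1.07 × 26.0 = 1.90×10⁻³ Pa/m
Isobar spacing: Δn = ΔP/|∂P/∂n| = 500 Pa / 1.90×10⁻³ Pa/m = 262571 m ≈ 263 km

263 km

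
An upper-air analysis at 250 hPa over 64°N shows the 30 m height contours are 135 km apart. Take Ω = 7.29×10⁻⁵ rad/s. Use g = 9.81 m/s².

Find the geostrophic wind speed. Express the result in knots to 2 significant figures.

32 knots

Coriolis parameter at 64°N:
f = 2Ω sin φ = 2 × 7.29×10⁻⁵ × sin 64° = 1.31×10⁻⁴ s⁻¹
Height gradient: |∂Z/∂n| = 30 m / 135000 m = 2.22×10⁻⁴
On a pressure surface, geostrophic balance gives V_g = (g/f)|∂Z/∂n|:
V_g = 9.81 × 2.22×10⁻⁴ / 1.31×10⁻⁴ = 16.6 m/s
Converting: 16.6 m/s × 1.944 = 32 knots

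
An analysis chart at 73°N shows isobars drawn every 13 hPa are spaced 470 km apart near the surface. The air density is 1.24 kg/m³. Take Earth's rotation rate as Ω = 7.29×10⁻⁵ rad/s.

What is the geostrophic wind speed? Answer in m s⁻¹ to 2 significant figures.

16 m s⁻¹

Coriolis parameter at 73°N:
f = 2Ω sin φ = 2 × 7.29×10⁻⁵ × sin 73° = 1.39×10⁻⁴ s⁻¹
Pressure gradient: |∂P/∂n| = 1300 Pa / 470000 m = 2.77×10⁻³ Pa/m
Geostrophic balance (pressure-gradient force = Coriolis force):
V_g = (1/(fρ)) |∂P/∂n| = 2.77×10⁻³ / (1.39×10⁻⁴ × 1.24) = 16.0 m/s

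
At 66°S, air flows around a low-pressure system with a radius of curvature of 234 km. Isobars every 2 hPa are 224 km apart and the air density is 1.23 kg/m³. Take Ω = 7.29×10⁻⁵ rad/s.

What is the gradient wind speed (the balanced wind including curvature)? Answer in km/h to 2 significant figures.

Coriolis parameter at 66°S:
f = 2Ω sin φ = 2 × 7.29×10⁻⁵ × sin 66° = 1.33×10⁻⁴ s⁻¹
Pressure gradient: |∂P/∂n| = 200 Pa / 224000 m = 8.93×10⁻⁴ Pa/m
Geostrophic speed: V_g = |∂P/∂n|/(fρ) = 8.93×10⁻⁴/(1.33×10⁻⁴ × 1.23) = 5.45 m/s
Around a low, centrifugal force acts outward with Coriolis, so pressure-gradient force balances both:
(1/ρ)|∂P/∂n| = fV + V²/R  →  V² + fR·V − fR·V_g = 0
With fR = 1.33×10⁻⁴ × 234×10³ m = 31.2 m/s:
V = [−fR + √((fR)² + 4 fR V_g)]/2 = [−31.2 + √(31.2² + 4×31.2×5.45)]/2 = 4.73 m/s
Subgeostrophic (V < V_g = 5.45 m/s), as expected around a low.
Converting: 4.73 m/s × 3.6 = 17 km/h

17 km/h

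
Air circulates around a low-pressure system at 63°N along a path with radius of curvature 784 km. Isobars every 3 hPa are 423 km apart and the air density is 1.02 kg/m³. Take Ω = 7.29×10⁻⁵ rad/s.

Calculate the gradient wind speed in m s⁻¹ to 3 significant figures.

5.10 m s⁻¹

Coriolis parameter at 63°N:
f = 2Ω sin φ = 2 × 7.29×10⁻⁵ × sin 63° = 1.30×10⁻⁴ s⁻¹
Pressure gradient: |∂P/∂n| = 300 Pa / 423000 m = 7.09×10⁻⁴ Pa/m
Geostrophic speed: V_g = |∂P/∂n|/(fρ) = 7.09×10⁻⁴/(1.30×10⁻⁴ × 1.02) = 5.35 m/s
Around a low, centrifugal force acts outward with Coriolis, so pressure-gradient force balances both:
(1/ρ)|∂P/∂n| = fV + V²/R  →  V² + fR·V − fR·V_g = 0
With fR = 1.30×10⁻⁴ × 784×10³ m = 102 m/s:
V = [−fR + √((fR)² + 4 fR V_g)]/2 = [−102 + √(102² + 4×102×5.35)]/2 = 5.1 m/s
Subgeostrophic (V < V_g = 5.35 m/s), as expected around a low.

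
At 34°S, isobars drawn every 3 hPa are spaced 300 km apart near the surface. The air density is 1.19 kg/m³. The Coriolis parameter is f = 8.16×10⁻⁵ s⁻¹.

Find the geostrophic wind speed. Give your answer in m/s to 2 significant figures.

Pressure gradient: |∂P/∂n| = 300 Pa / 300000 m = 1.00×10⁻³ Pa/m
Geostrophic balance (pressure-gradient force = Coriolis force):
V_g = (1/(fρ)) |∂P/∂n| = 1.00×10⁻³ / (8.16×10⁻⁵ × 1.19) = 10.3 m/s

10 m/s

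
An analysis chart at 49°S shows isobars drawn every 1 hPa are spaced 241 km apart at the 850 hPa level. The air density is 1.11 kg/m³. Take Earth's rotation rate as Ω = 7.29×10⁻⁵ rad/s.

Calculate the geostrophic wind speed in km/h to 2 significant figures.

Coriolis parameter at 49°S:
f = 2Ω sin φ = 2 × 7.29×10⁻⁵ × sin 49° = 1.10×10⁻⁴ s⁻¹
Pressure gradient: |∂P/∂n| = 100 Pa / 241000 m = 4.15×10⁻⁴ Pa/m
Geostrophic balance (pressure-gradient force = Coriolis force):
V_g = (1/(fρ)) |∂P/∂n| = 4.15×10⁻⁴ / (1.10×10⁻⁴ × 1.11) = 3.40 m/s
Converting: 3.40 m/s × 3.6 = 12 km/h

12 km/h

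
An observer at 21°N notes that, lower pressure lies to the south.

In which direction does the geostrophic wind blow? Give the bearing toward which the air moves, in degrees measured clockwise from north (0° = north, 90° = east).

270°

The pressure-gradient force points toward the south (bearing 180°).
Geostrophic balance: in the Northern Hemisphere the Coriolis force deflects motion to the right, so the geostrophic wind blows 90° to the right of the pressure-gradient force (low pressure on the left).
Rotating 180° by 90° clockwise gives 270° — the wind blows toward the west.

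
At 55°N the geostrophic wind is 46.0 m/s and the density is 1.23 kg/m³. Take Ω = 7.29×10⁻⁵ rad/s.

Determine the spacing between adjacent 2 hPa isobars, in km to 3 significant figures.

Coriolis parameter at 55°N:
f = 2Ω sin φ = 2 × 7.29×10⁻⁵ × sin 55° = 1.19×10⁻⁴ s⁻¹
Geostrophic balance rearranged: |∂P/∂n| = f ρ V_g
|∂P/∂n| = 1.19×10⁻⁴ × 1.23 × 46.0 = 6.76×10⁻³ Pa/m
Isobar spacing: Δn = ΔP/|∂P/∂n| = 200 Pa / 6.76×10⁻³ Pa/m = 29597 m ≈ 29.6 km

29.6 km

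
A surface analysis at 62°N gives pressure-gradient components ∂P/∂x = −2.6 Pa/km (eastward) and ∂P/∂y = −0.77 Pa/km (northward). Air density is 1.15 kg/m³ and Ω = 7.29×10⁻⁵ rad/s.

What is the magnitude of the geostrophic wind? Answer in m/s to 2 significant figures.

Coriolis parameter at 62°N:
f = 2Ω sin φ = 2 × 7.29×10⁻⁵ × sin 62° = 1.29×10⁻⁴ s⁻¹
Component geostrophic relations (x east, y north):
u_g = −(1/(fρ)) ∂P/∂y,  v_g = (1/(fρ)) ∂P/∂x
u_g = −(−0.77×10⁻³)/(1.29×10⁻⁴ × 1.15) = 5.20 m/s;  v_g = (−2.6×10⁻³)/(1.29×10⁻⁴ × 1.15) = −17.6 m/s
|V_g| = √(u_g² + v_g²) = 18.3 m/s

18 m/s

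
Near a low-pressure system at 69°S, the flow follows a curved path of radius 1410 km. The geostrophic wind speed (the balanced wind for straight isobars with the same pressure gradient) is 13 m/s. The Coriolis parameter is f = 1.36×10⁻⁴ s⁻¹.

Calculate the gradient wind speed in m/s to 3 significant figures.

Around a low, centrifugal force acts outward with Coriolis, so pressure-gradient force balances both:
(1/ρ)|∂P/∂n| = fV + V²/R  →  V² + fR·V − fR·V_g = 0
With fR = 1.36×10⁻⁴ × 1410×10³ m = 192 m/s:
V = [−fR + √((fR)² + 4 fR V_g)]/2 = [−192 + √(192² + 4×192×13)]/2 = 12.2 m/s
Subgeostrophic (V < V_g = 13 m/s), as expected around a low.

12.2 m/s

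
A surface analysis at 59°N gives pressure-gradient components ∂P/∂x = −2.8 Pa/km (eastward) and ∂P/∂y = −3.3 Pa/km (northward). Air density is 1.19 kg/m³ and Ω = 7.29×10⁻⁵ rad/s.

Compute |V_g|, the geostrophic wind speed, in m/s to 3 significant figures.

Coriolis parameter at 59°N:
f = 2Ω sin φ = 2 × 7.29×10⁻⁵ × sin 59° = 1.25×10⁻⁴ s⁻¹
Component geostrophic relations (x east, y north):
u_g = −(1/(fρ)) ∂P/∂y,  v_g = (1/(fρ)) ∂P/∂x
u_g = −(−3.3×10⁻³)/(1.25×10⁻⁴ × 1.19) = 22.2 m/s;  v_g = (−2.8×10⁻³)/(1.25×10⁻⁴ × 1.19) = −18.8 m/s
|V_g| = √(u_g² + v_g²) = 29.1 m/s

29.1 m/s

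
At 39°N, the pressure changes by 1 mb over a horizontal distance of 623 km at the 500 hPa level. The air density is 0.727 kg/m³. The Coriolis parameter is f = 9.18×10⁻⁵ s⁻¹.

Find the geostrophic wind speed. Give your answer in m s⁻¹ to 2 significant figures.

Pressure gradient: |∂P/∂n| = 100 Pa / 623000 m = 1.61×10⁻⁴ Pa/m
Geostrophic balance (pressure-gradient force = Coriolis force):
V_g = (1/(fρ)) |∂P/∂n| = 1.61×10⁻⁴ / (9.18×10⁻⁵ × 0.727) = 2.41 m/s

2.4 m s⁻¹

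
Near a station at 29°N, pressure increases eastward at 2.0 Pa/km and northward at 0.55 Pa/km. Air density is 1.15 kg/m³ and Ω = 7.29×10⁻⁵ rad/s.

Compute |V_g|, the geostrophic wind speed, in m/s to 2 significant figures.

Coriolis parameter at 29°N:
f = 2Ω sin φ = 2 × 7.29×10⁻⁵ × sin 29° = 7.07×10⁻⁵ s⁻¹
Component geostrophic relations (x east, y north):
u_g = −(1/(fρ)) ∂P/∂y,  v_g = (1/(fρ)) ∂P/∂x
u_g = −(0.55×10⁻³)/(7.07×10⁻⁵ × 1.15) = −6.77 m/s;  v_g = (2.0×10⁻³)/(7.07×10⁻⁵ × 1.15) = 24.6 m/s
|V_g| = √(u_g² + v_g²) = 25.5 m/s

26 m/s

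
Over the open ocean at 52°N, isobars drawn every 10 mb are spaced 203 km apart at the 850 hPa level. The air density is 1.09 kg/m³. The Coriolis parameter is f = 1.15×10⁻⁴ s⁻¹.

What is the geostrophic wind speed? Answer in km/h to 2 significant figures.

Pressure gradient: |∂P/∂n| = 1000 Pa / 203000 m = 4.93×10⁻³ Pa/m
Geostrophic balance (pressure-gradient force = Coriolis force):
V_g = (1/(fρ)) |∂P/∂n| = 4.93×10⁻³ / (1.15×10⁻⁴ × 1.09) = 39.3 m/s
Converting: 39.3 m/s × 3.6 = 140 km/h

140 km/h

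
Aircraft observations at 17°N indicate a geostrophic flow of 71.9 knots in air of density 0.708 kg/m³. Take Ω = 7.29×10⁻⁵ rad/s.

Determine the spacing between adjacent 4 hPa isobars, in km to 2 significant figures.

Coriolis parameter at 17°N:
f = 2Ω sin φ = 2 × 7.29×10⁻⁵ × sin 17° = 4.26×10⁻⁵ s⁻¹
Wind speed in SI: 71.9 knots = 37.0 m/s
Geostrophic balance rearranged: |∂P/∂n| = f ρ V_g
|∂P/∂n| = 4.26×10⁻⁵ × 0.708 × 37.0 = 1.12×10⁻³ Pa/m
Isobar spacing: Δn = ΔP/|∂P/∂n| = 400 Pa / 1.12×10⁻³ Pa/m = 358317 m ≈ 360 km

360 km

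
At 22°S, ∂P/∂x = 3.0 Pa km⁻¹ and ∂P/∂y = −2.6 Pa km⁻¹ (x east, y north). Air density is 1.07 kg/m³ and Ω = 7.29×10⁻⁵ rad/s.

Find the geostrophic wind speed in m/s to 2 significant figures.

68 m/s

Coriolis parameter at 22°S:
f = 2Ω sin φ = 2 × 7.29×10⁻⁵ × sin 22° = 5.46×10⁻⁵ s⁻¹
In the Southern Hemisphere f is negative: f = −5.46×10⁻⁵ s⁻¹.
Component geostrophic relations (x east, y north):
u_g = −(1/(fρ)) ∂P/∂y,  v_g = (1/(fρ)) ∂P/∂x
u_g = −(−2.6×10⁻³)/(−5.46×10⁻⁵ × 1.07) = −44.5 m/s;  v_g = (3.0×10⁻³)/(−5.46×10⁻⁵ × 1.07) = −51.3 m/s
|V_g| = √(u_g² + v_g²) = 67.9 m/s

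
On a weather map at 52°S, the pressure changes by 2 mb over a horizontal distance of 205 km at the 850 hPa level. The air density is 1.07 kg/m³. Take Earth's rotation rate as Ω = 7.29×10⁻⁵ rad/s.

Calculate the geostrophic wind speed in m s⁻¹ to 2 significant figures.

7.9 m s⁻¹

Coriolis parameter at 52°S:
f = 2Ω sin φ = 2 × 7.29×10⁻⁵ × sin 52° = 1.15×10⁻⁴ s⁻¹
Pressure gradient: |∂P/∂n| = 200 Pa / 205000 m = 9.76×10⁻⁴ Pa/m
Geostrophic balance (pressure-gradient force = Coriolis force):
V_g = (1/(fρ)) |∂P/∂n| = 9.76×10⁻⁴ / (1.15×10⁻⁴ × 1.07) = 7.94 m/s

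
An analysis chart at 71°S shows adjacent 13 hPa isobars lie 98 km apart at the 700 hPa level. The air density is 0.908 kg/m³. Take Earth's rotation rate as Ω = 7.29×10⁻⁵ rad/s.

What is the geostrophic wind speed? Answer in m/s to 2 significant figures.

Coriolis parameter at 71°S:
f = 2Ω sin φ = 2 × 7.29×10⁻⁵ × sin 71° = 1.38×10⁻⁴ s⁻¹
Pressure gradient: |∂P/∂n| = 1300 Pa / 98000 m = 1.33×10⁻² Pa/m
Geostrophic balance (pressure-gradient force = Coriolis force):
V_g = (1/(fρ)) |∂P/∂n| = 1.33×10⁻² / (1.38×10⁻⁴ × 0.908) = 106 m/s

110 m/s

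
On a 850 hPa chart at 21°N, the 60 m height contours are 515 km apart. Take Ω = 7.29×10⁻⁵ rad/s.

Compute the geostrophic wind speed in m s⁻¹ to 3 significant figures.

Coriolis parameter at 21°N:
f = 2Ω sin φ = 2 × 7.29×10⁻⁵ × sin 21° = 5.23×10⁻⁵ s⁻¹
Height gradient: |∂Z/∂n| = 60 m / 515000 m = 1.17×10⁻⁴
On a pressure surface, geostrophic balance gives V_g = (g/f)|∂Z/∂n|:
V_g = 9.81 × 1.17×10⁻⁴ / 5.23×10⁻⁵ = 21.9 m/s

21.9 m s⁻¹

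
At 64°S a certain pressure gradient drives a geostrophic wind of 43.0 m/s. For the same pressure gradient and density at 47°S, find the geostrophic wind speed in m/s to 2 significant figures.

53 m/s

With the same pressure gradient and density, V_g ∝ 1/f ∝ 1/sin φ.
V₂ = V₁ · sin φ₁ / sin φ₂ = 43.0 × sin 64° / sin 47°
V₂ = 43.0 × 0.8988/0.7314 = 53 m/s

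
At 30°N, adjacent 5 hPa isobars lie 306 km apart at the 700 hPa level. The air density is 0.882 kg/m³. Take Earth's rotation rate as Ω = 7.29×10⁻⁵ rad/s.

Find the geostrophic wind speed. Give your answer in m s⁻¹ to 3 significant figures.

25.4 m s⁻¹

Coriolis parameter at 30°N:
f = 2Ω sin φ = 2 × 7.29×10⁻⁵ × sin 30° = 7.29×10⁻⁵ s⁻¹
Pressure gradient: |∂P/∂n| = 500 Pa / 306000 m = 1.63×10⁻³ Pa/m
Geostrophic balance (pressure-gradient force = Coriolis force):
V_g = (1/(fρ)) |∂P/∂n| = 1.63×10⁻³ / (7.29×10⁻⁵ × 0.882) = 25.4 m/s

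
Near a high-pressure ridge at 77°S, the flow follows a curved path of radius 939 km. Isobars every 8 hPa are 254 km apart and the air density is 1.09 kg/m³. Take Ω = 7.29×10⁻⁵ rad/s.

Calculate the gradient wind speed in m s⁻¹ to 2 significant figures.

Coriolis parameter at 77°S:
f = 2Ω sin φ = 2 × 7.29×10⁻⁵ × sin 77° = 1.42×10⁻⁴ s⁻¹
Pressure gradient: |∂P/∂n| = 800 Pa / 254000 m = 3.15×10⁻³ Pa/m
Geostrophic speed: V_g = |∂P/∂n|/(fρ) = 3.15×10⁻³/(1.42×10⁻⁴ × 1.09) = 20.3 m/s
Around a high, pressure-gradient force acts outward with centrifugal, so Coriolis balances both:
fV = (1/ρ)|∂P/∂n| + V²/R  →  V² − fR·V + fR·V_g = 0
With fR = 1.42×10⁻⁴ × 939×10³ m = 133 m/s:
V = [fR − √((fR)² − 4 fR V_g)]/2 = [133 − √(133² − 4×133×20.3)]/2 = 25 m/s
Supergeostrophic (V > V_g = 20.3 m/s), as expected around a high.

25 m s⁻¹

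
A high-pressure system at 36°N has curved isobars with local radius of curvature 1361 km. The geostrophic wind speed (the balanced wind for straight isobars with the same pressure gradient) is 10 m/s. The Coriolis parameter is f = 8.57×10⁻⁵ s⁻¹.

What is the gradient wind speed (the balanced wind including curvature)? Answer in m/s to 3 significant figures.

11.0 m/s

Around a high, pressure-gradient force acts outward with centrifugal, so Coriolis balances both:
fV = (1/ρ)|∂P/∂n| + V²/R  →  V² − fR·V + fR·V_g = 0
With fR = 8.57×10⁻⁵ × 1361×10³ m = 117 m/s:
V = [fR − √((fR)² − 4 fR V_g)]/2 = [117 − √(117² − 4×117×10)]/2 = 11 m/s
Supergeostrophic (V > V_g = 10 m/s), as expected around a high.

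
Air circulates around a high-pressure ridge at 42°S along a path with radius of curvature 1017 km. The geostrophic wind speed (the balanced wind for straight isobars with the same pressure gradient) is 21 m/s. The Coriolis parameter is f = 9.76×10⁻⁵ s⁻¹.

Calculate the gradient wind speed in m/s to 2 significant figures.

30 m/s

Around a high, pressure-gradient force acts outward with centrifugal, so Coriolis balances both:
fV = (1/ρ)|∂P/∂n| + V²/R  →  V² − fR·V + fR·V_g = 0
With fR = 9.76×10⁻⁵ × 1017×10³ m = 99.3 m/s:
V = [fR − √((fR)² − 4 fR V_g)]/2 = [99.3 − √(99.3² − 4×99.3×21)]/2 = 30.2 m/s
Supergeostrophic (V > V_g = 21 m/s), as expected around a high.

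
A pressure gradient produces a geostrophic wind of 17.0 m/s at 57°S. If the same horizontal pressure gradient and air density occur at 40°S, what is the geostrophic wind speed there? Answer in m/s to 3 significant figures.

With the same pressure gradient and density, V_g ∝ 1/f ∝ 1/sin φ.
V₂ = V₁ · sin φ₁ / sin φ₂ = 17.0 × sin 57° / sin 40°
V₂ = 17.0 × 0.8387/0.6428 = 22.2 m/s

22.2 m/s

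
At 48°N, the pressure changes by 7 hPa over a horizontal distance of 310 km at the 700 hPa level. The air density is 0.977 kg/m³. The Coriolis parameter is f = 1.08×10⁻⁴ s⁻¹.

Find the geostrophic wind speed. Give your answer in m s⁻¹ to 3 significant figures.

Pressure gradient: |∂P/∂n| = 700 Pa / 310000 m = 2.26×10⁻³ Pa/m
Geostrophic balance (pressure-gradient force = Coriolis force):
V_g = (1/(fρ)) |∂P/∂n| = 2.26×10⁻³ / (1.08×10⁻⁴ × 0.977) = 21.4 m/s

21.4 m s⁻¹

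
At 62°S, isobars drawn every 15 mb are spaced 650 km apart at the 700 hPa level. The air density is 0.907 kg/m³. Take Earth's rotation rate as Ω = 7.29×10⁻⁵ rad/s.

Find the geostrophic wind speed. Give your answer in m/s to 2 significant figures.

Coriolis parameter at 62°S:
f = 2Ω sin φ = 2 × 7.29×10⁻⁵ × sin 62° = 1.29×10⁻⁴ s⁻¹
Pressure gradient: |∂P/∂n| = 1500 Pa / 650000 m = 2.31×10⁻³ Pa/m
Geostrophic balance (pressure-gradient force = Coriolis force):
V_g = (1/(fρ)) |∂P/∂n| = 2.31×10⁻³ / (1.29×10⁻⁴ × 0.907) = 19.8 m/s

20 m/s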